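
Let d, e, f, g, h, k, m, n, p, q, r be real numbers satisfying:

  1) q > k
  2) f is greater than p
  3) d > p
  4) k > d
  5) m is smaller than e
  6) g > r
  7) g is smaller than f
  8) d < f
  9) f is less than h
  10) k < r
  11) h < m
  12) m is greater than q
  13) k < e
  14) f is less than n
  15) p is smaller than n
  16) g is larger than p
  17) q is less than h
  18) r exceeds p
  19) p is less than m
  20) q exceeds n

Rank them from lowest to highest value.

The consecutive links are each given: p < d; d < k; k < r; r < g; g < f; f < n; n < q; q < h; h < m; m < e.

p < d < k < r < g < f < n < q < h < m < e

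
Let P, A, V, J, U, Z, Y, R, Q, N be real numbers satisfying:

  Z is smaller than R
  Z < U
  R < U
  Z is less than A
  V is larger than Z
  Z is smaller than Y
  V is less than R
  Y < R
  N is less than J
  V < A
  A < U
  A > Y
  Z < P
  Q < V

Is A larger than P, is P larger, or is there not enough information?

Following every chain through P: below P we get Z.
A is not reached, and no chain runs the other way from A to P.
So the given relations leave the order of P and A undetermined.

undetermined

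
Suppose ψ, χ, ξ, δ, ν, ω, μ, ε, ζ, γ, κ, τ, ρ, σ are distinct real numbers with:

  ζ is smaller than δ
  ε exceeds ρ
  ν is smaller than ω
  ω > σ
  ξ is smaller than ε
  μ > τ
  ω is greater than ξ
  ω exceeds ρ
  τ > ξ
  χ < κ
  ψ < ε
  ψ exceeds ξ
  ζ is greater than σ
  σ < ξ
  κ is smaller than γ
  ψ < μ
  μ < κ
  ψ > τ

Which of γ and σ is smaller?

σ

σ < ξ and ξ < τ give σ < τ.
With τ < ψ: σ < ξ < τ < ψ.
With ψ < μ: σ < ξ < τ < ψ < μ.
With μ < κ: σ < ξ < τ < ψ < μ < κ.
Then κ < γ extends the chain to γ.
So σ < γ; σ is the smaller of the two.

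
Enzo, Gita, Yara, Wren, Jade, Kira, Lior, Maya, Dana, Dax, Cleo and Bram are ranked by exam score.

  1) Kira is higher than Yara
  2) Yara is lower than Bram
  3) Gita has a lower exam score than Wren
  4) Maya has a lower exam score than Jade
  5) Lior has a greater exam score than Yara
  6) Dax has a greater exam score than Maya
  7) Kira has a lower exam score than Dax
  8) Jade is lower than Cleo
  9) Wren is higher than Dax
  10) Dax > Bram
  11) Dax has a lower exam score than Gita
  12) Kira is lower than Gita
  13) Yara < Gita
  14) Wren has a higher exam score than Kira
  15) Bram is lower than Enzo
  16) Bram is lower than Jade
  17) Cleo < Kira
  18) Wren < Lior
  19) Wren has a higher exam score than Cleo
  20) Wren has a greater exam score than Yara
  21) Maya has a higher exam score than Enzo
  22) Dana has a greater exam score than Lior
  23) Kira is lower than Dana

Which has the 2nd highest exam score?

Chaining the given pairs: Yara < Bram < Enzo < Maya < Jade < Cleo < Kira < Dax < Gita < Wren < Lior < Dana.
The 2nd largest is Lior.

Lior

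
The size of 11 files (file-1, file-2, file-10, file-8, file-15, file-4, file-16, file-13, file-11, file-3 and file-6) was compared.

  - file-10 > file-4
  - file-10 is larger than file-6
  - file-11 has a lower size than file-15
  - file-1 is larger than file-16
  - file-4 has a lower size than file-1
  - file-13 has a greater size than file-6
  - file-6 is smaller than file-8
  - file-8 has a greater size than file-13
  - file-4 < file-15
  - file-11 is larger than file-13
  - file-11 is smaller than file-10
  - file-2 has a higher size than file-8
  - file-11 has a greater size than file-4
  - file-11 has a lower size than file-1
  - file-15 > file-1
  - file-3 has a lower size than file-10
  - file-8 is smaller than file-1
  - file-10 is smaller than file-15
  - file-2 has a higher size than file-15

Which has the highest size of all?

Chaining downward from file-2: directly below it, file-8, file-15; then file-6, file-4, file-13, file-11, file-10, file-1; then file-16, file-3.
That covers every other element, and nothing is given above file-2, so file-2 is the highest size.

file-2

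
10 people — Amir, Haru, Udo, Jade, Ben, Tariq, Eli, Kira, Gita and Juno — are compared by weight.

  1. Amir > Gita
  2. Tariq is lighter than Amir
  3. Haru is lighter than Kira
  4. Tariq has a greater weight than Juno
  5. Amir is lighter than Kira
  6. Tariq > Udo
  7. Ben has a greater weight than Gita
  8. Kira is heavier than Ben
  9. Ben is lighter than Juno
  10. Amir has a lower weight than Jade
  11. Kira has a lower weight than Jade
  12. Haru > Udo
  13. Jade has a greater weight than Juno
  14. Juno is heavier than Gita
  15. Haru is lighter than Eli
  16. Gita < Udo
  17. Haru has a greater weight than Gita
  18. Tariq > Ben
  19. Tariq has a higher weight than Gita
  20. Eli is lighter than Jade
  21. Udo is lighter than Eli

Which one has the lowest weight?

Gita

Chaining upward from Gita: directly above it, Udo, Ben, Juno, Tariq, Haru, Amir; then Eli, Kira, Jade.
That covers every other element, and nothing is given below Gita, so Gita is the lowest weight.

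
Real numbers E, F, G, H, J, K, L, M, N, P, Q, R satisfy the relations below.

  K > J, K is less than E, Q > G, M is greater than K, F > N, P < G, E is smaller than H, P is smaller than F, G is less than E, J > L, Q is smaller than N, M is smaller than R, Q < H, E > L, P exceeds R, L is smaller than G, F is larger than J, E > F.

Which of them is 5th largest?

Chaining the given pairs: L < J < K < M < R < P < G < Q < N < F < E < H.
Counting 5 from the largest end gives Q.

Q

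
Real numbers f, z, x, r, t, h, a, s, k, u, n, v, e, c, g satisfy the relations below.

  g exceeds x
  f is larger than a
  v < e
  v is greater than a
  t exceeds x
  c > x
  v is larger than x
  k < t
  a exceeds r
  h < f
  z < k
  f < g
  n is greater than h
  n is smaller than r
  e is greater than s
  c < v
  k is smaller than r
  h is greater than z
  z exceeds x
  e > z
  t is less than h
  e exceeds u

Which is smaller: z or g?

z

z < k < t < h < n < r < a < f < g, by transitivity through k, t, h, n, r, a, f.
So z < g; z is the smaller of the two.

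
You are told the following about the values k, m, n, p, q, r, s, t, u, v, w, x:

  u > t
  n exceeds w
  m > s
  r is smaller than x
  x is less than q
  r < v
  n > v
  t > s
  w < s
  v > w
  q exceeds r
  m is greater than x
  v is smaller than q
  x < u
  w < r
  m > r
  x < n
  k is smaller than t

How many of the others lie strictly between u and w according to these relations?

4

The relations place w below u. An element lies strictly between them when it is forced above w and also forced below u.
Above w: {s, r, v, t, x, n, q, m}. Below u: {k, s, r, t, x}.
Intersection: {s, r, t, x} — 4.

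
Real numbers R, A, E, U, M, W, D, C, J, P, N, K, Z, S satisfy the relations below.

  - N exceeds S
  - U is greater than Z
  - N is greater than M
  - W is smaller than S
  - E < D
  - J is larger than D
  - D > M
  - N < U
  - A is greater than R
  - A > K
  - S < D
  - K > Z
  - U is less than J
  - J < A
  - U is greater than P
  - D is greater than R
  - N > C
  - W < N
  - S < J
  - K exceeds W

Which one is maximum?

A

Chaining downward from A: directly below it, K, R, J; then W, Z, S, U, D; then P, M, E, N; then C.
That covers every other element, and nothing is given above A, so A is the maximum.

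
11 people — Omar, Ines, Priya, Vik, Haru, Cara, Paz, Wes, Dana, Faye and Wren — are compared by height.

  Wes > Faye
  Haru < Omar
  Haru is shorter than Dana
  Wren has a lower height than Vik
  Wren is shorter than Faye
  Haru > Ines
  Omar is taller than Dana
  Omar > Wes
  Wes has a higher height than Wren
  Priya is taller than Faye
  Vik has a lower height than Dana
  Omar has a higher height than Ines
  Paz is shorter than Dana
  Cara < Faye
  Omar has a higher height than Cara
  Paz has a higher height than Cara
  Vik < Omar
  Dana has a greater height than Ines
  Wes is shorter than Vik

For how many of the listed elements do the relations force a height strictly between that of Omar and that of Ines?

2

Chaining upward from Ines reaches: Haru, Dana.
Chaining downward from Omar reaches: Cara, Wren, Haru, Faye, Wes, Paz, Vik, Dana.
Strictly between Ines and Omar are those in both lists: Haru, Dana — 2 elements.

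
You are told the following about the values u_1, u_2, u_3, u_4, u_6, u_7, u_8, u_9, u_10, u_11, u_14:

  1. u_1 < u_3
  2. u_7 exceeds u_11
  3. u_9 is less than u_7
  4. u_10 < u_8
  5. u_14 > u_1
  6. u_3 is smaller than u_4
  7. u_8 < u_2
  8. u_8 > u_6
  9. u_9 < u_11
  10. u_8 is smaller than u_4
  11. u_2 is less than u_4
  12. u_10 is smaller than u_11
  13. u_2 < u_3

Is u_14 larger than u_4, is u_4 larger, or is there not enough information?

undetermined

Following every chain through u_14: below u_14 we get u_1.
u_4 is not reached, and no chain runs the other way from u_4 to u_14.
So the given relations leave the order of u_14 and u_4 undetermined.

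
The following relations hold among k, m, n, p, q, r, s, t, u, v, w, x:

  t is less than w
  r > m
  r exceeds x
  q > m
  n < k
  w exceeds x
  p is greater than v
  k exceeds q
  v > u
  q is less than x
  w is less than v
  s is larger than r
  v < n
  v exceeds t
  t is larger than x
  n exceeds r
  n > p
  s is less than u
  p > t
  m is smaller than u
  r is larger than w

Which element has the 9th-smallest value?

Chaining the given pairs: m < q < x < t < w < r < s < u < v < p < n < k.
The 9th smallest is v.

v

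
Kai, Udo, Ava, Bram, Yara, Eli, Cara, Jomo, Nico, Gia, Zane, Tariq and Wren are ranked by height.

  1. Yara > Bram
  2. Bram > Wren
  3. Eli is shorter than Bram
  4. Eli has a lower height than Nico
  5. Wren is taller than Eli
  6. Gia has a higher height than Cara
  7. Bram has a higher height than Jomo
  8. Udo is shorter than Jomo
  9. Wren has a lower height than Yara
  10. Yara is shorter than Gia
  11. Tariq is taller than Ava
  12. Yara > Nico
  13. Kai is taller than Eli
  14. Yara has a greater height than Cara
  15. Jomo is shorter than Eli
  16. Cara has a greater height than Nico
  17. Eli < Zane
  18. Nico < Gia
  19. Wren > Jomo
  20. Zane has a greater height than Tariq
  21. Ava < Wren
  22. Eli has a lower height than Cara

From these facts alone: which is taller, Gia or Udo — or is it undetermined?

Gia

Following the relations from Udo: Udo < Jomo < Eli < Cara < Gia.
So Gia is taller.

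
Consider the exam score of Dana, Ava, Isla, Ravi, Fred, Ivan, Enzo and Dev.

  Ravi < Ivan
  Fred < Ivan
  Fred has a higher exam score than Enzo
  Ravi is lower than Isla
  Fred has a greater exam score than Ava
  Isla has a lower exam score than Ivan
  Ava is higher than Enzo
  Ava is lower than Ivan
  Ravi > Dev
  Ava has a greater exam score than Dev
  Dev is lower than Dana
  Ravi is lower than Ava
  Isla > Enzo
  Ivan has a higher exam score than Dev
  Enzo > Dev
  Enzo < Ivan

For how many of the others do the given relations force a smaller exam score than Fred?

From Fred the given relations immediately reach Enzo, Ava.
From those, Dev, Ravi — 4 in total.
No other element is forced below Fred by the given relations, so the count is 4.

4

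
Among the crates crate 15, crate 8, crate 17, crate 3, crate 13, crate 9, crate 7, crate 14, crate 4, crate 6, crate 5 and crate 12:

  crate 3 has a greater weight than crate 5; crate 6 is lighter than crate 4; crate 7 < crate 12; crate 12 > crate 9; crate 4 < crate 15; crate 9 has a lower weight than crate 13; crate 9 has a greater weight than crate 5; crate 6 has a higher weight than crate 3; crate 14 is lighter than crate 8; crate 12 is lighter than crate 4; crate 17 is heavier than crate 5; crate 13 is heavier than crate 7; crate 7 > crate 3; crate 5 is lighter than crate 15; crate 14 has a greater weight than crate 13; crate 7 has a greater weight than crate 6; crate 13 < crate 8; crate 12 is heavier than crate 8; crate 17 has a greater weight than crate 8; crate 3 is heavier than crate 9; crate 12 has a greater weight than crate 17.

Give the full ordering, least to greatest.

Each adjacent pair is fixed by a given relation: crate 5 < crate 9; crate 9 < crate 3; crate 3 < crate 6; crate 6 < crate 7; crate 7 < crate 13; crate 13 < crate 14; crate 14 < crate 8; crate 8 < crate 17; crate 17 < crate 12; crate 12 < crate 4; crate 4 < crate 15. Chaining them end to end gives the full order.

crate 5 < crate 9 < crate 3 < crate 6 < crate 7 < crate 13 < crate 14 < crate 8 < crate 17 < crate 12 < crate 4 < crate 15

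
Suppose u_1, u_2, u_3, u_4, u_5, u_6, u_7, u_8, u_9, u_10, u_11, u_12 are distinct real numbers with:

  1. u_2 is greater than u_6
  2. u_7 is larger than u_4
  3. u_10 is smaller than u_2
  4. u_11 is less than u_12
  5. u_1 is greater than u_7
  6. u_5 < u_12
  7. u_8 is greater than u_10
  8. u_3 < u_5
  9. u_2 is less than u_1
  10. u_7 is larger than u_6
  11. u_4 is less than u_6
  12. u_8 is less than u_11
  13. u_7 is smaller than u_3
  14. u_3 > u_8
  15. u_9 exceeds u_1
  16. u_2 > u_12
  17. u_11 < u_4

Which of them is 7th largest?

Chaining the given pairs: u_10 < u_8 < u_11 < u_4 < u_6 < u_7 < u_3 < u_5 < u_12 < u_2 < u_1 < u_9.
Counting 7 from the largest end gives u_7.

u_7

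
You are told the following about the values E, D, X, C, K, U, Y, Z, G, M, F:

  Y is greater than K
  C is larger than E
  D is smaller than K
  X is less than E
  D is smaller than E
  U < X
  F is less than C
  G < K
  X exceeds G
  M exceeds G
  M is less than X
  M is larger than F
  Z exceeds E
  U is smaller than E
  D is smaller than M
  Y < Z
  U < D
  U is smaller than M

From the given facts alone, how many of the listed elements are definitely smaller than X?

5

The elements the relations force below X are F, U, D, G, M — no chain reaches any other.
That is 5.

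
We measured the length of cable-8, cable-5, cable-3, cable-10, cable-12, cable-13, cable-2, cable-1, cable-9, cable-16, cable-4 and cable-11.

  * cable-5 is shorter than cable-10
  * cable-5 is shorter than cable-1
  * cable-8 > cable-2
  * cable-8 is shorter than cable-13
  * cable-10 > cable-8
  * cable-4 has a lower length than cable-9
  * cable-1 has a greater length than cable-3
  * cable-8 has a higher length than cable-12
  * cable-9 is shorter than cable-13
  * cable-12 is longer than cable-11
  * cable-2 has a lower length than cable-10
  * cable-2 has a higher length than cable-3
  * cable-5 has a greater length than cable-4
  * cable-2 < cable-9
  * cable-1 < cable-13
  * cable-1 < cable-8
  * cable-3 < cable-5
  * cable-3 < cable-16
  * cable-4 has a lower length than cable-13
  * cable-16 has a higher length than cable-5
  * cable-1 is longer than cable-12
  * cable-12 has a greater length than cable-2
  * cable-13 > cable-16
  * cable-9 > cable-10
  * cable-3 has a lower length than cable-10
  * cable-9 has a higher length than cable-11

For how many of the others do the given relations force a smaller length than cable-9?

Directly below cable-9: cable-4, cable-11, cable-2, cable-10.
One step further: cable-3, cable-5, cable-8 (7 so far).
One step further: cable-12, cable-1 (9 so far).
No other element is forced below cable-9 by the given relations, so the count is 9.

9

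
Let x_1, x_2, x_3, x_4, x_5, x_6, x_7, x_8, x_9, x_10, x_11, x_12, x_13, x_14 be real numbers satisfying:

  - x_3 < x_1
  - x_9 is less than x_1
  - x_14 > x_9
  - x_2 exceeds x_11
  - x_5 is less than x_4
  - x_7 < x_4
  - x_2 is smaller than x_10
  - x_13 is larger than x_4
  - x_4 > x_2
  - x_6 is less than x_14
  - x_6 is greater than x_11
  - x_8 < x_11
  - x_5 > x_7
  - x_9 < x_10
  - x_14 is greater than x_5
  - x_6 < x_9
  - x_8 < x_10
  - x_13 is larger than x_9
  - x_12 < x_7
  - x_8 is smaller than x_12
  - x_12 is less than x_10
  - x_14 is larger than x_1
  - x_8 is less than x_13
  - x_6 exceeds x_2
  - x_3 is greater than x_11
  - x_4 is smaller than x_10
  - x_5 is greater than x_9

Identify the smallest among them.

x_8

x_12 is not least since x_8 < x_12; x_11 is not least since x_8 < x_11; x_2 is not least since x_11 < x_2; x_3 is not least since x_11 < x_3; x_6 is not least since x_11 < x_6; x_7 is not least since x_12 < x_7; x_9 is not least since x_6 < x_9; x_5 is not least since x_7 < x_5; x_4 is not least since x_5 < x_4; x_10 is not least since x_2 < x_10; x_1 is not least since x_3 < x_1; x_14 is not least since x_5 < x_14; x_13 is not least since x_9 < x_13.
Only x_8 has nothing below it, so x_8 is the smallest.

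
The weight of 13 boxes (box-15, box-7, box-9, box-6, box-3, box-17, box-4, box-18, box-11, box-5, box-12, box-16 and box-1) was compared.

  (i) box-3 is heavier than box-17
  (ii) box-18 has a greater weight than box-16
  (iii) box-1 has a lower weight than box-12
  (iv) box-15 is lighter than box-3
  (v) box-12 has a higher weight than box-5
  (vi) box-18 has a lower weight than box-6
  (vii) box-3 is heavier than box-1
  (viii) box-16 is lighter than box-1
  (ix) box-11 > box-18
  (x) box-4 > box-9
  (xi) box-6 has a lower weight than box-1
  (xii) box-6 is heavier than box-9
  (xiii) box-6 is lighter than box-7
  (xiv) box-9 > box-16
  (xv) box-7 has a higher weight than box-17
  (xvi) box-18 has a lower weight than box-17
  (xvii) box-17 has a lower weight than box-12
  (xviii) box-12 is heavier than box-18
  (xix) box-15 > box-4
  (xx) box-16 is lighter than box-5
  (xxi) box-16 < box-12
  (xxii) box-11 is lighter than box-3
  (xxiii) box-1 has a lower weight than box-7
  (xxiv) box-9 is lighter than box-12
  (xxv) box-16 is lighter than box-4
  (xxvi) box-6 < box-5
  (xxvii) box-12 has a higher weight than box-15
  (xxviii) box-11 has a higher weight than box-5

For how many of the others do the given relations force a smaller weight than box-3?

From box-3 the given relations immediately reach box-15, box-17, box-11, box-1.
From those, box-16, box-4, box-18, box-6, box-5 — 9 in total.
From those, box-9 — 10 in total.
Nothing else is reachable below box-3; 10 in all.

10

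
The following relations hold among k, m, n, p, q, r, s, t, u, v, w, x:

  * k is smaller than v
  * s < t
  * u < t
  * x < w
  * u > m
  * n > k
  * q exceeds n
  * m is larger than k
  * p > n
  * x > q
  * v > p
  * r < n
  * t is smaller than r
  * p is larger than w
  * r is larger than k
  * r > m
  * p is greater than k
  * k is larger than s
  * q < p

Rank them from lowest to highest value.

The consecutive links are each given: s < k; k < m; m < u; u < t; t < r; r < n; n < q; q < x; x < w; w < p; p < v.

s < k < m < u < t < r < n < q < x < w < p < v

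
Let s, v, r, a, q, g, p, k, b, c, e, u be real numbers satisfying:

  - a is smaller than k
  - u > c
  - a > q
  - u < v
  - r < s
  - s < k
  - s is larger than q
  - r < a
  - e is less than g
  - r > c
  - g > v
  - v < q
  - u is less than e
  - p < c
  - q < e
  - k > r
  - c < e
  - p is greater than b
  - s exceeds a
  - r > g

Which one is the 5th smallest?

Piecing the relations together gives one ordering: b < p < c < u < v < q < e < g < r < a < s < k.
The 5th smallest is v.

v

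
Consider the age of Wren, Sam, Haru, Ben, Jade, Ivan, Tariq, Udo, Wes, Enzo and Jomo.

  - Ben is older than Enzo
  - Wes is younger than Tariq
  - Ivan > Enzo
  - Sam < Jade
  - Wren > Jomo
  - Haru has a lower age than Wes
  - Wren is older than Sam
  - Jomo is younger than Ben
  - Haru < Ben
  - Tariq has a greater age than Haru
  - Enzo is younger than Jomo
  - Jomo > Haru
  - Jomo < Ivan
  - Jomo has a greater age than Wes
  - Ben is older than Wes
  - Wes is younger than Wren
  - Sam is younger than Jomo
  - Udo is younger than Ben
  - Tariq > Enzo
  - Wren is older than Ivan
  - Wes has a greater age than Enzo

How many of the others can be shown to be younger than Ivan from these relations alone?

The elements the relations force below Ivan are Enzo, Haru, Sam, Wes, Jomo — no chain reaches any other.
That is 5.

5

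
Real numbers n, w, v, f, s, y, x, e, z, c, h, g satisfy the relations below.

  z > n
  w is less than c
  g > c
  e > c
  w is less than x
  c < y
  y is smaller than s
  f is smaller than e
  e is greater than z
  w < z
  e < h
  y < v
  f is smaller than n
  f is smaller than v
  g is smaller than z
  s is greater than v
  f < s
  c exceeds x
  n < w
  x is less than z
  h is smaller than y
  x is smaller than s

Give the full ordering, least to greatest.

f < n < w < x < c < g < z < e < h < y < v < s

Each adjacent pair is fixed by a given relation: f < n; n < w; w < x; x < c; c < g; g < z; z < e; e < h; h < y; y < v; v < s. Chaining them end to end gives the full order.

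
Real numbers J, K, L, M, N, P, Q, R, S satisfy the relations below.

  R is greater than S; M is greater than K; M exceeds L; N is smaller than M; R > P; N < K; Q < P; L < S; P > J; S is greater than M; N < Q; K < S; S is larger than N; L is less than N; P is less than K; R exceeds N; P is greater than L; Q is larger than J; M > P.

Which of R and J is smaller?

Following the relations from J: J < Q < P < K < M < S < R.
So J < R; J is the smaller of the two.

J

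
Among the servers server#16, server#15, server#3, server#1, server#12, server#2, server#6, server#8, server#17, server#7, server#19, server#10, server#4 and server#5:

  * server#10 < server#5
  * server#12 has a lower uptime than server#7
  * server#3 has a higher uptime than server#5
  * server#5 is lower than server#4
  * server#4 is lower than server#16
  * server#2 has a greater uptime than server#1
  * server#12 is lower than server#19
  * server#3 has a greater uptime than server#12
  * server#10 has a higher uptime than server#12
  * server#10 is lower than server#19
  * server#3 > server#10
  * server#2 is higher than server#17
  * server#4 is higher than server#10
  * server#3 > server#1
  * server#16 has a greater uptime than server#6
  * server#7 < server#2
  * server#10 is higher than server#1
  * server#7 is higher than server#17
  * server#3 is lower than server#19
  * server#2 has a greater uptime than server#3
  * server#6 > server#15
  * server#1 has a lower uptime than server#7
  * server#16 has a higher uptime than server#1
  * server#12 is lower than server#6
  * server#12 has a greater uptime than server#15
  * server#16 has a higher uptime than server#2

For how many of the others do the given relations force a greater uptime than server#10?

Directly above server#10: server#5, server#3, server#19, server#4.
One step further: server#2, server#16 (6 so far).
No other element is forced above server#10 by the given relations, so the count is 6.

6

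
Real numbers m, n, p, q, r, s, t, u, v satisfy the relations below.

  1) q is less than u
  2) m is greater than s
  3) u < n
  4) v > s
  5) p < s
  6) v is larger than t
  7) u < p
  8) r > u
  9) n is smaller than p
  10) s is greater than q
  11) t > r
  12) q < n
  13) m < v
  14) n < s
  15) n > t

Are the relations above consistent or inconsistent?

The single ordering q < u < r < t < n < p < s < m < v satisfies every listed relation, so no contradiction arises.

consistent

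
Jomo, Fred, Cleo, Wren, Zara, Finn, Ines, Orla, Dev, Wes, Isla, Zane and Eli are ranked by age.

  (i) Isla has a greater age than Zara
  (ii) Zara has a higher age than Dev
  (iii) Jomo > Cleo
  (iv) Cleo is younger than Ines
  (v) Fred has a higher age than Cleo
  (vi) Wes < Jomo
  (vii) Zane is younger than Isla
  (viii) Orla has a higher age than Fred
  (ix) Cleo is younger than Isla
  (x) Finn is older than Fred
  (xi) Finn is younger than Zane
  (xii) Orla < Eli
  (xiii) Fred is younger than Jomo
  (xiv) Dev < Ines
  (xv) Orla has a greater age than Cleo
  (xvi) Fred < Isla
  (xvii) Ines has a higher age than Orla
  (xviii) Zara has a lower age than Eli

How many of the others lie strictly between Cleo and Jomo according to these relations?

The relations place Cleo below Jomo. An element lies strictly between them when it is forced above Cleo and also forced below Jomo.
Above Cleo: {Fred, Orla, Finn, Ines, Zane, Isla, Eli}. Below Jomo: {Wes, Fred}.
Intersection: {Fred} — 1.

1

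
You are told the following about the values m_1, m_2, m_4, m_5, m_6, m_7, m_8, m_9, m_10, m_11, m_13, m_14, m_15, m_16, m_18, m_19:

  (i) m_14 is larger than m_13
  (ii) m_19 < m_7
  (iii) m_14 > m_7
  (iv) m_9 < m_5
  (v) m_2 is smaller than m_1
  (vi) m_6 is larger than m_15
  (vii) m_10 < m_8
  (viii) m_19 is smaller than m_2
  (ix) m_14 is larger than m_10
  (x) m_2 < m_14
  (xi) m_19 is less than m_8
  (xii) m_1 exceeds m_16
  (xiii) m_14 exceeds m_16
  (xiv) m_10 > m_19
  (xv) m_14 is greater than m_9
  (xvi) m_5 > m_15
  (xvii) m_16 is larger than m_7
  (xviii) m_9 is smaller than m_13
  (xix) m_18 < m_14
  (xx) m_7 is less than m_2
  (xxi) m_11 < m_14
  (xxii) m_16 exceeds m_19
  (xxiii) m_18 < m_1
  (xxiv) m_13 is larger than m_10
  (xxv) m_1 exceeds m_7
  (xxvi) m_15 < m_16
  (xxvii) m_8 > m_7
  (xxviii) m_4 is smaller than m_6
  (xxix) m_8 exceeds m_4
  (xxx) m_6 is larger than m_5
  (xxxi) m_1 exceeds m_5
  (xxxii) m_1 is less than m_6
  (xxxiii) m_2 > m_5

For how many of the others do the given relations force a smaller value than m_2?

5

The elements the relations force below m_2 are m_19, m_7, m_9, m_15, m_5 — no chain reaches any other.
That is 5.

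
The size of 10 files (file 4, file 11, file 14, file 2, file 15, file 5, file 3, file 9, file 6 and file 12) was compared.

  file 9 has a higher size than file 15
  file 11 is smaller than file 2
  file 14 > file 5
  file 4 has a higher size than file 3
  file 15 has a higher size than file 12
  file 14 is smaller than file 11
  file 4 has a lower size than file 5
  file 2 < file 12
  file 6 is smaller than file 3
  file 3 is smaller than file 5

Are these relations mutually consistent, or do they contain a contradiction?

consistent

The single ordering file 6 < file 3 < file 4 < file 5 < file 14 < file 11 < file 2 < file 12 < file 15 < file 9 satisfies every listed relation, so no contradiction arises.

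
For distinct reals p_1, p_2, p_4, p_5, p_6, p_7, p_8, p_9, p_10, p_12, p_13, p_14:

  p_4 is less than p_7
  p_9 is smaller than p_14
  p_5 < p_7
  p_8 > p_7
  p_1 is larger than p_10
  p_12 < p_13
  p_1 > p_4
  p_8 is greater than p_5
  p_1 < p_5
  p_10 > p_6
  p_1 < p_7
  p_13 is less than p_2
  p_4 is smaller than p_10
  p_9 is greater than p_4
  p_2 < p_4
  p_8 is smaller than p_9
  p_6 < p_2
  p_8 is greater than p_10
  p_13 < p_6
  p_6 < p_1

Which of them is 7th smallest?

p_1

Piecing the relations together gives one ordering: p_12 < p_13 < p_6 < p_2 < p_4 < p_10 < p_1 < p_5 < p_7 < p_8 < p_9 < p_14.
The 7th smallest is p_1.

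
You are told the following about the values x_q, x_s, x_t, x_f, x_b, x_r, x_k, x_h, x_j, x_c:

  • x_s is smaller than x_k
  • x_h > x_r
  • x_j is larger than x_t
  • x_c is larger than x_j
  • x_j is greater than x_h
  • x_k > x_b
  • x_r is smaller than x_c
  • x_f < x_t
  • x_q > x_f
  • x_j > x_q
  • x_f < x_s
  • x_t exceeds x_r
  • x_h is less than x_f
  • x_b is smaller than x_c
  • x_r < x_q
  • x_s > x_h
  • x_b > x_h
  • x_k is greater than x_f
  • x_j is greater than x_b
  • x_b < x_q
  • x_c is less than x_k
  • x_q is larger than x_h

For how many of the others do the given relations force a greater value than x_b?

Directly above x_b: x_q, x_j, x_c, x_k.
Nothing else is reachable above x_b; 4 in all.

4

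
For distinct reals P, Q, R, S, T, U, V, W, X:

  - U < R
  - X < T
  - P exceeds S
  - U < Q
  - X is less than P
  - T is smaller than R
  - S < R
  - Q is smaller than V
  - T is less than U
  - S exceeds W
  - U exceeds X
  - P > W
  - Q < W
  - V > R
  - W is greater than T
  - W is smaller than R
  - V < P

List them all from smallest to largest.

X < T < U < Q < W < S < R < V < P

Each adjacent pair is fixed by a given relation: X < T; T < U; U < Q; Q < W; W < S; S < R; R < V; V < P. Chaining them end to end gives the full order.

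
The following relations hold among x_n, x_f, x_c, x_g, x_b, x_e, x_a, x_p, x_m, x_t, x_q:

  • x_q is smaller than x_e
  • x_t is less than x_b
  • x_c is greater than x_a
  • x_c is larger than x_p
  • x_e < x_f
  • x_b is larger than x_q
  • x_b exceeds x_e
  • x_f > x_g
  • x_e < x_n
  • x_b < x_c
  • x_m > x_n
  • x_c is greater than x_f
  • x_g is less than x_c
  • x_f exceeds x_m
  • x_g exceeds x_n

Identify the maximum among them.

x_q is not greatest since x_q < x_e; x_a is not greatest since x_a < x_c; x_e is not greatest since x_e < x_n; x_n is not greatest since x_n < x_m; x_m is not greatest since x_m < x_f; x_g is not greatest since x_g < x_c; x_f is not greatest since x_f < x_c; x_t is not greatest since x_t < x_b; x_b is not greatest since x_b < x_c; x_p is not greatest since x_p < x_c.
Only x_c has nothing above it, so x_c is the maximum.

x_c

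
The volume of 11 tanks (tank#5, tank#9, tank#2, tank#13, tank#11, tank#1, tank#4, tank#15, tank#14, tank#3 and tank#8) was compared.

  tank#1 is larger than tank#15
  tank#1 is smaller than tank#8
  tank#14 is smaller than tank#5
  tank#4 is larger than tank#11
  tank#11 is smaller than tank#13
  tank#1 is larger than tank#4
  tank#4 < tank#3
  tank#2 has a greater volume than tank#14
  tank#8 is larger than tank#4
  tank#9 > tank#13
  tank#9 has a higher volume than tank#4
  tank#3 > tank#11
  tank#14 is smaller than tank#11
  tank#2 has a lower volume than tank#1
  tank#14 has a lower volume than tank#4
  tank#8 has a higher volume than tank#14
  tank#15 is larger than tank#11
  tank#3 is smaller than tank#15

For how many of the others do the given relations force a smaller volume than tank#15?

4

From tank#15 the given relations immediately reach tank#11, tank#3.
From those, tank#14, tank#4 — 4 in total.
No other element is forced below tank#15 by the given relations, so the count is 4.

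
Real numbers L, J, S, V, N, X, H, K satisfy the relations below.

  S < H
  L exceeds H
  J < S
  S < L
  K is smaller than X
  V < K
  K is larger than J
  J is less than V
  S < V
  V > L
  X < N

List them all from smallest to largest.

J < S < H < L < V < K < X < N

The consecutive links are each given: J < S; S < H; H < L; L < V; V < K; K < X; X < N.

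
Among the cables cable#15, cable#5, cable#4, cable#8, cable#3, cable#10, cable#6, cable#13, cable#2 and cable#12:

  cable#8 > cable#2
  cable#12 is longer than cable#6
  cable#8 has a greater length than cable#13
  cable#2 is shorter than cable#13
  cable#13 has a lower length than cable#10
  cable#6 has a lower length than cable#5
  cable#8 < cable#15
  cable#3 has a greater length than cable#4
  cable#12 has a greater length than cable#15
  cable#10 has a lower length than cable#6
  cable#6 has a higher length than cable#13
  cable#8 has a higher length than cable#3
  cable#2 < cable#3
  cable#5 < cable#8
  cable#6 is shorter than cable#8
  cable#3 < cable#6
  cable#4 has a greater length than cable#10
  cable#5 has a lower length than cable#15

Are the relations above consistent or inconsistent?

The single ordering cable#2 < cable#13 < cable#10 < cable#4 < cable#3 < cable#6 < cable#5 < cable#8 < cable#15 < cable#12 satisfies every listed relation, so no contradiction arises.

consistent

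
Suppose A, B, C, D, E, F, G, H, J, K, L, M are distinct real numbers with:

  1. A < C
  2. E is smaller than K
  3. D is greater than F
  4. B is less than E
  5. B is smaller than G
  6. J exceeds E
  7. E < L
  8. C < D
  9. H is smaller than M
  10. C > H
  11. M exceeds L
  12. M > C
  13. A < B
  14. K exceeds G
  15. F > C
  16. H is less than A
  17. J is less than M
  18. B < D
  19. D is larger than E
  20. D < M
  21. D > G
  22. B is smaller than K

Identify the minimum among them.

H

Chaining upward from H: directly above it, A, C, M; then B, F, D; then E, G, K; then L, J.
That covers every other element, and nothing is given below H, so H is the minimum.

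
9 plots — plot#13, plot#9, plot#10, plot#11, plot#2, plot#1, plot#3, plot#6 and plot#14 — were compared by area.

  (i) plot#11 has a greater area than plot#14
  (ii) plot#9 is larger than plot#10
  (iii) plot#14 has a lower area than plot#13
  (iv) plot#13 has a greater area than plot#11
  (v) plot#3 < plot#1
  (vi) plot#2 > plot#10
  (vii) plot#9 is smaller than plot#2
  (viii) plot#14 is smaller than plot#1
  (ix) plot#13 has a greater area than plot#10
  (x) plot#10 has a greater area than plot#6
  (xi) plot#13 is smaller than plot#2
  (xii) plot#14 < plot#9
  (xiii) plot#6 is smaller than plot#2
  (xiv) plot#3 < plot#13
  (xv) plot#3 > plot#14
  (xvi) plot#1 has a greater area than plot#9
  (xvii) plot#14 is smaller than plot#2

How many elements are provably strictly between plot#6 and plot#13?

The relations place plot#6 below plot#13. An element lies strictly between them when it is forced above plot#6 and also forced below plot#13.
Above plot#6: {plot#10, plot#9, plot#2, plot#1}. Below plot#13: {plot#14, plot#3, plot#10, plot#11}.
Intersection: {plot#10} — 1.

1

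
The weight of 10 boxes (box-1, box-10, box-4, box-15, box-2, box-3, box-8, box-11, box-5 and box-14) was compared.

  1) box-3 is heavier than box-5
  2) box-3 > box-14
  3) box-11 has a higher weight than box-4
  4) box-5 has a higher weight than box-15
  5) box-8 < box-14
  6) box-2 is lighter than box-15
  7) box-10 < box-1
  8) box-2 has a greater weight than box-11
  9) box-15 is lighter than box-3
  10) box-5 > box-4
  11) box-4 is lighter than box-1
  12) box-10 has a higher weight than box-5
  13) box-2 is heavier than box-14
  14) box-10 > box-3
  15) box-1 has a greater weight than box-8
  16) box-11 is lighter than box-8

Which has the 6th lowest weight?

The consecutive relations fix a unique order: box-4 < box-11 < box-8 < box-14 < box-2 < box-15 < box-5 < box-3 < box-10 < box-1.
Counting 6 from the smallest end gives box-15.

box-15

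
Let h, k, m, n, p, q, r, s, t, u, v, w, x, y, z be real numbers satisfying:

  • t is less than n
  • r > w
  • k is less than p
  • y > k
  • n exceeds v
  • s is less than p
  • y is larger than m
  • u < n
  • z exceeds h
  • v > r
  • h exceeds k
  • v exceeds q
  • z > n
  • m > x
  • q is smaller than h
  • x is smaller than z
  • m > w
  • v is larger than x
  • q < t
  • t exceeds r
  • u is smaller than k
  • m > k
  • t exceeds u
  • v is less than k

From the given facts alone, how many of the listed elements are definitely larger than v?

Directly above v: k, n.
One step further: h, m, y, z, p (7 so far).
No other element is forced above v by the given relations, so the count is 7.

7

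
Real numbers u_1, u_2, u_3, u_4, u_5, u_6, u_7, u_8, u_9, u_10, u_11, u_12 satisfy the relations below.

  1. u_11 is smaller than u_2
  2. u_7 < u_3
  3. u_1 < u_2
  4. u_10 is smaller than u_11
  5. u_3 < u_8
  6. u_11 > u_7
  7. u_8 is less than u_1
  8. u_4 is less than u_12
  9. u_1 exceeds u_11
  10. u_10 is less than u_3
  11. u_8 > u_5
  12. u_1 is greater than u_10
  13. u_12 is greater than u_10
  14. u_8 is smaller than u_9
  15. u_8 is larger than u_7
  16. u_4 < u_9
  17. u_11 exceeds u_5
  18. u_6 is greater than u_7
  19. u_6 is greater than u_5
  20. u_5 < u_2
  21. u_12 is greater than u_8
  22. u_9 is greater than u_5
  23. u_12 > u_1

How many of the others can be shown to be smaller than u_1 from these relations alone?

6

From u_1 the given relations immediately reach u_10, u_8, u_11.
From those, u_5, u_7, u_3 — 6 in total.
No other element is forced below u_1 by the given relations, so the count is 6.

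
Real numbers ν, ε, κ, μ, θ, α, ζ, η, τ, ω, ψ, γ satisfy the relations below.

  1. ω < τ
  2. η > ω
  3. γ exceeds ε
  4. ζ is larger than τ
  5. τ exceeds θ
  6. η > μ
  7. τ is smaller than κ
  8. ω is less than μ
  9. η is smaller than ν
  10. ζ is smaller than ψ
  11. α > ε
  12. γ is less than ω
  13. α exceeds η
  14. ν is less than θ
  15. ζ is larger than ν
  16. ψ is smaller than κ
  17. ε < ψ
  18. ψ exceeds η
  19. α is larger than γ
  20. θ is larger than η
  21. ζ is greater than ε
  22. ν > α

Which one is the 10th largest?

ω

Piecing the relations together gives one ordering: ε < γ < ω < μ < η < α < ν < θ < τ < ζ < ψ < κ.
Counting 10 from the largest end gives ω.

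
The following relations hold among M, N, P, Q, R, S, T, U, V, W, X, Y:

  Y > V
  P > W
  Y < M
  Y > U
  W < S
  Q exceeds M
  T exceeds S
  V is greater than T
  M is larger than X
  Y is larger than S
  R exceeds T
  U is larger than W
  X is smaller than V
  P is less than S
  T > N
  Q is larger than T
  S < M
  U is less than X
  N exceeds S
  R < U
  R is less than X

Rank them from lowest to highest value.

W < P < S < N < T < R < U < X < V < Y < M < Q

The consecutive links are each given: W < P; P < S; S < N; N < T; T < R; R < U; U < X; X < V; V < Y; Y < M; M < Q.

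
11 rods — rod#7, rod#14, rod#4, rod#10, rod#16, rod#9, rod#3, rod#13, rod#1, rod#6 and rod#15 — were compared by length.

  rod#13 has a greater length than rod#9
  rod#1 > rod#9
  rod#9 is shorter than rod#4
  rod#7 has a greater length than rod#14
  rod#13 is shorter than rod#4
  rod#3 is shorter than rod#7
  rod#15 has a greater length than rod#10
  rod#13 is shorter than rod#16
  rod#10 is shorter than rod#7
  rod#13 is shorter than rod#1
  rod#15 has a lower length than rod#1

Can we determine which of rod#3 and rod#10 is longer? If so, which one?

Following every chain through rod#10: above rod#10 we get rod#15, rod#1, rod#7.
rod#3 is not reached, and no chain runs the other way from rod#3 to rod#10.
So the given relations leave the order of rod#10 and rod#3 undetermined.

undetermined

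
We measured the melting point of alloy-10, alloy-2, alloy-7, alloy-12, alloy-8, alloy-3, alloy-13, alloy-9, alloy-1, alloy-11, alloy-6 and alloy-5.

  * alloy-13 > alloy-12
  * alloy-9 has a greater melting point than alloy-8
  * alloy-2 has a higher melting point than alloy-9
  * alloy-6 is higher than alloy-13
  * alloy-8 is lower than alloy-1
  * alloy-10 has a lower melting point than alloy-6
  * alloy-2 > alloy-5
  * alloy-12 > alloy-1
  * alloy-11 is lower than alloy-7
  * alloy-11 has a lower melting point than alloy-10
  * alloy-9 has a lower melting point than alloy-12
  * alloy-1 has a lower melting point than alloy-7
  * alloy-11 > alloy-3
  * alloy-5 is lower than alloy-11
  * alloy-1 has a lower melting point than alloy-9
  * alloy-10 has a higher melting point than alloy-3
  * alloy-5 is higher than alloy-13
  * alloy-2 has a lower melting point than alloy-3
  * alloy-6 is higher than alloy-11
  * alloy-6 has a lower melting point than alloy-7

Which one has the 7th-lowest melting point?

The consecutive relations fix a unique order: alloy-8 < alloy-1 < alloy-9 < alloy-12 < alloy-13 < alloy-5 < alloy-2 < alloy-3 < alloy-11 < alloy-10 < alloy-6 < alloy-7.
The 7th smallest is alloy-2.

alloy-2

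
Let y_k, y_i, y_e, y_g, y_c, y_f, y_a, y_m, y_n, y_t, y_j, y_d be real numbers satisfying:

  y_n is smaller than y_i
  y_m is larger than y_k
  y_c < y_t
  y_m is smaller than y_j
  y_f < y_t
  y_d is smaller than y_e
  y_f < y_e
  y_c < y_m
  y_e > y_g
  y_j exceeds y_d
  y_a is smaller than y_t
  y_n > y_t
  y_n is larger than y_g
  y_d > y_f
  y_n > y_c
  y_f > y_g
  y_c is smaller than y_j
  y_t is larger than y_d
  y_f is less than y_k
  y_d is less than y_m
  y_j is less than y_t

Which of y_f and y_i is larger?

y_i

Link the given pairs in sequence: y_f < y_d; y_d < y_m; y_m < y_j; y_j < y_t; y_t < y_n; y_n < y_i.
Together: y_f < y_d < y_m < y_j < y_t < y_n < y_i.
So y_f < y_i; y_i is the larger of the two.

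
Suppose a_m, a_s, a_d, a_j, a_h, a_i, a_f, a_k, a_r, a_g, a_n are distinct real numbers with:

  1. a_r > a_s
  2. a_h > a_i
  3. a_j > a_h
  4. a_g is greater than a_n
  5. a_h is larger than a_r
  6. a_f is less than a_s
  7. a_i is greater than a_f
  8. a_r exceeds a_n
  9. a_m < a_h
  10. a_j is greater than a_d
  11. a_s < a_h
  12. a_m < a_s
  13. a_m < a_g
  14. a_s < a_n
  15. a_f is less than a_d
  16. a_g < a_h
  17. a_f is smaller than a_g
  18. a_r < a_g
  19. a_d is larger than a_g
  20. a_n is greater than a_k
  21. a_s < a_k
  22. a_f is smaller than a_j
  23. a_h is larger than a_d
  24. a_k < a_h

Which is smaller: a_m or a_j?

a_m

a_m < a_s < a_k < a_n < a_r < a_g < a_d < a_h < a_j, by transitivity through a_s, a_k, a_n, a_r, a_g, a_d, a_h.
So a_m < a_j; a_m is the smaller of the two.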